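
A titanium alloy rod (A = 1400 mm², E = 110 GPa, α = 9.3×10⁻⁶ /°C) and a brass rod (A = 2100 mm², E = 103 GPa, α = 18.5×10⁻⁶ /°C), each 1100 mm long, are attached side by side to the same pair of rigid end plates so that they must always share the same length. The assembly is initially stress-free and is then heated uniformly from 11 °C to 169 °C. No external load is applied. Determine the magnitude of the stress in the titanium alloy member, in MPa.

σ ≈ 93.4 MPa (tensile)

Both members must finish at the same length. With the larger α, the brass tends to over-expand; the plates restrain it, putting the brass in compression and the titanium alloy in tension. With no external load the two internal forces are equal and opposite, magnitude P.
Compatibility of the two members (thermal + elastic change equal): (α₁ − α₂)ΔT = P·[1/(A₁E₁) + 1/(A₂E₂)].
|α₁ − α₂|·ΔT = 9.2×10⁻⁶ × 158 = 0.001454.
1/(A₁E₁) + 1/(A₂E₂) = 1/(1400×110×10³) + 1/(2100×103×10³) = 1.112×10⁻⁸ N⁻¹.
P = 0.001454 / 1.112×10⁻⁸ = 130800 N = 130.8 kN.
σ_{titanium alloy} = P/A₁ = 130800/1400 = 93.4 MPa, tensile.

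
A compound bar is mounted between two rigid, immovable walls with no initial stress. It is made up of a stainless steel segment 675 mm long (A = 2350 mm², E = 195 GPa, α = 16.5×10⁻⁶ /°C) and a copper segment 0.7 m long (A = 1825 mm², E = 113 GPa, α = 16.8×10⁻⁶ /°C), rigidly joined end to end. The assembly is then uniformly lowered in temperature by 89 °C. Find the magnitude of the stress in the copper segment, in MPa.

σ ≈ 229 MPa (tensile)

If the supports were absent, the total length change would be Σ αᵢΔT Lᵢ = 16.5×10⁻⁶×89×675 + 16.8×10⁻⁶×89×700 = 2.038 mm.
The walls prevent any net length change, so an axial force P (same in every segment) develops. Compatibility: P · Σ Lᵢ/(AᵢEᵢ) = δ_free.
Σ Lᵢ/(AᵢEᵢ) = 675/(2350×195×10³) + 700/(1825×113×10³) = 4.867×10⁻⁶ mm/N.
Hence P = δ_free / Σ(L/AE) = 2.038/4.867×10⁻⁶ = 418.7 kN (tensile).
σ_{copper} = P / A = 418700 / 1825 = 229.4 MPa.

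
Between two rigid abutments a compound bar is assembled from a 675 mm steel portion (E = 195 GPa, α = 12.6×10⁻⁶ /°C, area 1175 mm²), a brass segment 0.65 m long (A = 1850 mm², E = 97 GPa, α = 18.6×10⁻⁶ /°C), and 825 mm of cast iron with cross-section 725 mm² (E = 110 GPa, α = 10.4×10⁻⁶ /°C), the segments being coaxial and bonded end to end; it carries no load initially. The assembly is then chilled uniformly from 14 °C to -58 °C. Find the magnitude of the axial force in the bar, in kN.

With the walls removed the bar would change length by δ_free = Σ αᵢΔT Lᵢ = 12.6×10⁻⁶×72×675 + 18.6×10⁻⁶×72×650 + 10.4×10⁻⁶×72×825 = 2.101 mm.
The rigid supports impose zero overall length change; the single axial force P common to all segments must satisfy P Σ Lᵢ/(AᵢEᵢ) = δ_free.
The series flexibility is Σ Lᵢ/(AᵢEᵢ) = 675/(1175×195×10³) + 650/(1850×97×10³) + 825/(725×110×10³) = 1.691×10⁻⁵ mm/N.
P = 2.101 / 1.691×10⁻⁵ = 124200 N = 124.2 kN, tensile.

P ≈ 124 kN (tensile)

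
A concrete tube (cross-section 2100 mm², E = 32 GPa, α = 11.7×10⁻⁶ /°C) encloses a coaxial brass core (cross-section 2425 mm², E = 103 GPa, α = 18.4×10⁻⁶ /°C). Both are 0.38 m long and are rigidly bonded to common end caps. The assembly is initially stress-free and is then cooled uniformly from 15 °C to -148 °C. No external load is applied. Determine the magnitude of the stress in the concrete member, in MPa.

σ ≈ 27.5 MPa (compressive)

Both members must finish at the same length. With the larger α, the brass tends to over-contract; the plates restrain it, putting the brass in tension and the concrete in compression. With no external load the two internal forces are equal and opposite, magnitude P.
Equating the net (thermal + elastic) strains gives |α₁ − α₂|·ΔT = P·[1/(A₁E₁) + 1/(A₂E₂)].
|α₁ − α₂|·ΔT = 6.7×10⁻⁶ × 163 = 0.001092.
1/(A₁E₁) + 1/(A₂E₂) = 1/(2100×32×10³) + 1/(2425×103×10³) = 1.888×10⁻⁸ N⁻¹.
P = 0.001092 / 1.888×10⁻⁸ = 57830 N = 57.83 kN.
σ_{concrete} = P/A₁ = 57830/2100 = 27.54 MPa, compressive.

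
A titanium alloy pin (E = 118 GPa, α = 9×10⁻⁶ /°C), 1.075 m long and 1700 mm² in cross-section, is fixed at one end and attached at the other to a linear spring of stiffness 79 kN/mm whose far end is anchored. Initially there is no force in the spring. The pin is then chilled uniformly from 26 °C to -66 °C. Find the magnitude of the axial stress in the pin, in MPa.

σ ≈ 29.1 MPa (tensile)

If the spring were absent the pin would shorten by αΔT L = 9×10⁻⁶ × 92 × 1075 = 0.8901 mm.
With a force P in the spring, the elastic change of the pin is PL/(AE) and that of the spring is P/k; compatibility requires their sum to equal δ_free.
P [ L/(AE) + 1/k ] = δ_free → P [ 1075/(1700×118×10³) + 1/(79×10³) ] = 0.8901.
P = 0.8901 / 1.802×10⁻⁵ = 49400 N.
σ = P/A = 49400/1700 = 29.06 MPa.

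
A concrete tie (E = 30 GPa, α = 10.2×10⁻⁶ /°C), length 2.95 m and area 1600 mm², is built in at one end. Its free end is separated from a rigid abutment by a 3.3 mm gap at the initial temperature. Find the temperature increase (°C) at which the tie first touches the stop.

Contact occurs when the free expansion equals the gap: αΔT L = 3.3 mm.
ΔT = 3.3 / (10.2×10⁻⁶ × 2950) = 109.7 °C.

ΔT ≈ 110 °C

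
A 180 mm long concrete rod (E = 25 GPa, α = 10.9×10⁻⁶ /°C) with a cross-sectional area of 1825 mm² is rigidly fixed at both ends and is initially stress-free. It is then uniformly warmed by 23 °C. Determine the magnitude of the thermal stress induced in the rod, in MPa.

Because both ends are immovable the net strain is zero, and the suppressed thermal strain is αΔT = 10.9×10⁻⁶ × 23 = 250.7×10⁻⁶.
σ = EαΔT = 25×10³ × 10.9×10⁻⁶ × 23 = 6.267 MPa (compressive; the rod is trying to expand).

σ ≈ 6.27 MPa (compressive)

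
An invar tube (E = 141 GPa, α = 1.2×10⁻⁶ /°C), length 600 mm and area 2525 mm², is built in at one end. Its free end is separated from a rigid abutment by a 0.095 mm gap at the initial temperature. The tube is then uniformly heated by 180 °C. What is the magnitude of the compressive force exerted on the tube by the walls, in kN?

Unrestrained expansion: δ_free = αΔT L = 1.2×10⁻⁶ × 180 × 600 = 0.1296 mm.
After closing the 0.095 mm clearance, 0.1296 − 0.095 = 0.0346 mm of expansion remains to be suppressed by the wall.
So σ = E(δ_free − g)/L = 141×10³ × 0.0346/600 = 8.131 MPa.
Force on the wall = σA = 8.131 × 2525 mm² = 20.53 kN.

P ≈ 20.5 kN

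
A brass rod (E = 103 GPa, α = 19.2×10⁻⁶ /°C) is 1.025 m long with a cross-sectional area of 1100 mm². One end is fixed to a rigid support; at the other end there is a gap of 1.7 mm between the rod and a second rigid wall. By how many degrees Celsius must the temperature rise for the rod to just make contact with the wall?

ΔT ≈ 86.4 °C

The gap closes when αΔT L = 1.7 mm, since the rod is still unstressed at that instant.
ΔT = 1.7 / (19.2×10⁻⁶ × 1025) = 86.38 °C.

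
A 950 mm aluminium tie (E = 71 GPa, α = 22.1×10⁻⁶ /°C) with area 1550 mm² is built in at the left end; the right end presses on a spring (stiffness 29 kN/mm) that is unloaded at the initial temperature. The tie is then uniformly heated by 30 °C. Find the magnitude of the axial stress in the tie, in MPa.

Free thermal expansion: δ_free = αΔT L = 22.1×10⁻⁶ × 30 × 950 = 0.6299 mm.
Let P be the compressive force at the spring. The tie shortens elastically by PL/(AE) and the spring compresses by P/k; together these equal δ_free.
So P = δ_free / [L/(AE) + 1/k] = 0.6299 / [ 950/(1550×71×10³) + 1/(29×10³) ].
P = 0.6299 / 4.312×10⁻⁵ = 14610 N.
σ = P/A = 14610/1550 = 9.425 MPa.

σ ≈ 9.42 MPa (compressive)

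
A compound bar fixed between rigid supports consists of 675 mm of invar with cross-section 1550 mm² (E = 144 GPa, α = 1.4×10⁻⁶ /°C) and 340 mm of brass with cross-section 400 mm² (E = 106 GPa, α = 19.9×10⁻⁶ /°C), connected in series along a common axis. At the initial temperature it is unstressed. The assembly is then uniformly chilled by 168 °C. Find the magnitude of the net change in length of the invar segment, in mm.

With the walls removed the bar would change length by δ_free = Σ αᵢΔT Lᵢ = 1.4×10⁻⁶×168×675 + 19.9×10⁻⁶×168×340 = 1.295 mm.
Since the ends are fixed, an axial force P builds up, equal in every segment, with P · Σ Lᵢ/(AᵢEᵢ) = δ_free.
Σ Lᵢ/(AᵢEᵢ) = 675/(1550×144×10³) + 340/(400×106×10³) = 1.104×10⁻⁵ mm/N.
P = 1.295 / 1.104×10⁻⁵ = 117300 N = 117.3 kN, tensile.
For the invar segment, free thermal change = 1.4×10⁻⁶×168×675 = 0.1588 mm and elastic change from P = 117300×675/(1550×144×10³) = 0.3548 mm; these oppose, so the net change is 0.196 mm (segment lengthens).

|ΔL| ≈ 0.196 mm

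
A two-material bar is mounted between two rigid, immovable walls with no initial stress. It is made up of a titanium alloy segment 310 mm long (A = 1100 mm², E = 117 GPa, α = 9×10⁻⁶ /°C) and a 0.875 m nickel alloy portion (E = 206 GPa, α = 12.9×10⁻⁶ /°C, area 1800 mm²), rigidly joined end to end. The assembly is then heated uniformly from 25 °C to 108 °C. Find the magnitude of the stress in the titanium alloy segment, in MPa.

With the walls removed the bar would change length by δ_free = Σ αᵢΔT Lᵢ = 9×10⁻⁶×83×310 + 12.9×10⁻⁶×83×875 = 1.168 mm.
The rigid supports impose zero overall length change; the single axial force P common to all segments must satisfy P Σ Lᵢ/(AᵢEᵢ) = δ_free.
The series flexibility is Σ Lᵢ/(AᵢEᵢ) = 310/(1100×117×10³) + 875/(1800×206×10³) = 4.768×10⁻⁶ mm/N.
Hence P = δ_free / Σ(L/AE) = 1.168/4.768×10⁻⁶ = 245 kN (compressive).
σ_{titanium alloy} = P / A = 245000 / 1100 = 222.8 MPa.

σ ≈ 223 MPa (compressive)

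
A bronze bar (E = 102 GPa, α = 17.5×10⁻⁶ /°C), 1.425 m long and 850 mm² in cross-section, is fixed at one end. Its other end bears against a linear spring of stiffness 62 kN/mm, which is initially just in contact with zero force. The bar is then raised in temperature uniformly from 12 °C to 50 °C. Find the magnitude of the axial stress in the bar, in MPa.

If the spring were absent the bar would lengthen by αΔT L = 17.5×10⁻⁶ × 38 × 1425 = 0.9476 mm.
With a force P in the spring, the elastic change of the bar is PL/(AE) and that of the spring is P/k; compatibility requires their sum to equal δ_free.
P [ L/(AE) + 1/k ] = δ_free → P [ 1425/(850×102×10³) + 1/(62×10³) ] = 0.9476.
P = 0.9476 / 3.257×10⁻⁵ = 29100 N.
σ = P/A = 29100/850 = 34.23 MPa.

σ ≈ 34.2 MPa (compressive)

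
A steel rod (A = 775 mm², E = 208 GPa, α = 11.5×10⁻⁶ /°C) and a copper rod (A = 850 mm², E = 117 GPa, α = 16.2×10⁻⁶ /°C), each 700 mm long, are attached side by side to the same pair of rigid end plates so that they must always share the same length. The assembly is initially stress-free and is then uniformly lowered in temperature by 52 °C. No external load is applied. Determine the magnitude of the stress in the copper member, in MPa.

σ ≈ 17.7 MPa (tensile)

Equilibrium of a rigid end plate with no external load gives equal and opposite internal forces ±P in the two members. Since α_{copper} > α_{steel}, cooling drives the copper into tension and the steel into compression.
Setting the final lengths equal and cancelling L: (α₁ − α₂)ΔT = P/(A₁E₁) + P/(A₂E₂).
|α₁ − α₂|·ΔT = 4.7×10⁻⁶ × 52 = 0.0002444.
1/(A₁E₁) + 1/(A₂E₂) = 1/(775×208×10³) + 1/(850×117×10³) = 1.626×10⁻⁸ N⁻¹.
So P = 0.0002444 / 1.626×10⁻⁸ = 15.03 kN.
σ_{copper} = P/A₂ = 15030/850 = 17.68 MPa, tensile.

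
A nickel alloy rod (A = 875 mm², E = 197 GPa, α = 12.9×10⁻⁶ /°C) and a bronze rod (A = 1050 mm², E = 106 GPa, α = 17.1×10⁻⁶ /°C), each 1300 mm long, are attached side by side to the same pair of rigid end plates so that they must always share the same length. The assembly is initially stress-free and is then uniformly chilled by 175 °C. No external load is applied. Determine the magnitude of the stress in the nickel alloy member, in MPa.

Both members must finish at the same length. With the larger α, the bronze tends to over-contract; the plates restrain it, putting the bronze in tension and the nickel alloy in compression. With no external load the two internal forces are equal and opposite, magnitude P.
Compatibility of the two members (thermal + elastic change equal): (α₁ − α₂)ΔT = P·[1/(A₁E₁) + 1/(A₂E₂)].
|α₁ − α₂|·ΔT = 4.2×10⁻⁶ × 175 = 0.000735.
1/(A₁E₁) + 1/(A₂E₂) = 1/(875×197×10³) + 1/(1050×106×10³) = 1.479×10⁻⁸ N⁻¹.
So P = 0.000735 / 1.479×10⁻⁸ = 49.71 kN.
σ_{nickel alloy} = P/A₁ = 49710/875 = 56.81 MPa, compressive.

σ ≈ 56.8 MPa (compressive)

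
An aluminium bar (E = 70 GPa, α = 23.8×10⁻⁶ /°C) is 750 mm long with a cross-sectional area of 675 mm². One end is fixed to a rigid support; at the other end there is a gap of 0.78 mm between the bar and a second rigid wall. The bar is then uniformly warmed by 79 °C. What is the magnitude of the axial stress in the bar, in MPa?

If the wall were absent the bar would grow by αΔT L = 23.8×10⁻⁶ × 79 × 750 = 1.41 mm.
The gap closes (δ_free > 0.78 mm) and the wall then resists a further 1.41 − 0.78 = 0.6301 mm of expansion.
That suppressed elongation corresponds to σ = E·Δ/L = 70×10³ × 0.6301/750 = 58.81 MPa.

σ ≈ 58.8 MPa (compressive)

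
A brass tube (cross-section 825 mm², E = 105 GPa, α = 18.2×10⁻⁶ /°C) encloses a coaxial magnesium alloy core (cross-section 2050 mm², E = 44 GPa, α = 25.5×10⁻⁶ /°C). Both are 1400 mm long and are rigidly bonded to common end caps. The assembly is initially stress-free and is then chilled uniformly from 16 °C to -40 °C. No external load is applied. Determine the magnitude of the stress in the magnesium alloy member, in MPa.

σ ≈ 8.81 MPa (tensile)

The magnesium alloy has the larger α, so on cooling it would change length more than the brass if both were free. The rigid plates force a common final length, so the magnesium alloy is put into tension and the brass into compression, with equal and opposite forces P (no external load).
Setting the final lengths equal and cancelling L: (α₁ − α₂)ΔT = P/(A₁E₁) + P/(A₂E₂).
|α₁ − α₂|·ΔT = 7.3×10⁻⁶ × 56 = 0.0004088.
1/(A₁E₁) + 1/(A₂E₂) = 1/(825×105×10³) + 1/(2050×44×10³) = 2.263×10⁻⁸ N⁻¹.
P = 0.0004088 / 2.263×10⁻⁸ = 18060 N = 18.06 kN.
σ_{magnesium alloy} = P/A₂ = 18060/2050 = 8.812 MPa, tensile.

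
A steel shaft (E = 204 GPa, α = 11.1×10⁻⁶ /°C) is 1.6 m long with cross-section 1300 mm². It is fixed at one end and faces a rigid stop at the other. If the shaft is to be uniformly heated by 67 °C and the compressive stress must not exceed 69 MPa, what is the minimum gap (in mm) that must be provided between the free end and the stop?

Free expansion if unrestrained: δ_free = αΔT L = 11.1×10⁻⁶ × 67 × 1600 = 1.19 mm.
A stress of 69 MPa corresponds to the wall pushing the shaft back by σL/E = 69×1600/(204×10³) = 0.5412 mm.
The gap must absorb the remainder: g_min = 1.19 − 0.5412 = 0.6487 mm.

g ≈ 0.649 mm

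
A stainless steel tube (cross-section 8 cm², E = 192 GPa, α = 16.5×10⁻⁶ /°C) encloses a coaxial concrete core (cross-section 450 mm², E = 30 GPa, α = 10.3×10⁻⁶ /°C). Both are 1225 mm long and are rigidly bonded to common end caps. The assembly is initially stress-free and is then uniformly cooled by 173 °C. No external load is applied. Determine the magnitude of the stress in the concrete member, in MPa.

σ ≈ 29.6 MPa (compressive)

Both members must finish at the same length. With the larger α, the stainless steel tends to over-contract; the plates restrain it, putting the stainless steel in tension and the concrete in compression. With no external load the two internal forces are equal and opposite, magnitude P.
Equating the net (thermal + elastic) strains gives |α₁ − α₂|·ΔT = P·[1/(A₁E₁) + 1/(A₂E₂)].
|α₁ − α₂|·ΔT = 6.2×10⁻⁶ × 173 = 0.001073.
1/(A₁E₁) + 1/(A₂E₂) = 1/(800×192×10³) + 1/(450×30×10³) = 8.058×10⁻⁸ N⁻¹.
So P = 0.001073 / 8.058×10⁻⁸ = 13.31 kN.
σ_{concrete} = P/A₂ = 13310/450 = 29.58 MPa, compressive.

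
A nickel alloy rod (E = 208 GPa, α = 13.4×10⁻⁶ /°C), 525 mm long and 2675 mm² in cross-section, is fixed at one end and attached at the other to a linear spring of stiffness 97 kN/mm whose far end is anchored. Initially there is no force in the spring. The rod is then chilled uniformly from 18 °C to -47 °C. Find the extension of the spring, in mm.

δ ≈ 0.419 mm

The unrestrained thermal change is αΔT L = 13.4×10⁻⁶ × 65 × 525 = 0.4573 mm.
Let P be the tensile force in the spring. The rod extends elastically by PL/(AE) and the spring stretches by P/k; together these equal δ_free.
So P = δ_free / [L/(AE) + 1/k] = 0.4573 / [ 525/(2675×208×10³) + 1/(97×10³) ].
P = 0.4573 / 1.125×10⁻⁵ = 40640 N.
Spring extension = P/k = 40640/(97×10³) = 0.4189 mm.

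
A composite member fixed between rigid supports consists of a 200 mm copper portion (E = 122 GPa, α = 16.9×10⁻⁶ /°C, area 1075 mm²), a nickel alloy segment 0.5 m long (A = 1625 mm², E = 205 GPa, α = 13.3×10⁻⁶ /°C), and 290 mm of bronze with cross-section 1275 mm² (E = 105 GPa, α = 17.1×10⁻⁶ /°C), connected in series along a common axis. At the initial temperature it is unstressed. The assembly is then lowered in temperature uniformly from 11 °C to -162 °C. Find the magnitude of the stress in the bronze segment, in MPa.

σ ≈ 392 MPa (tensile)

Free thermal contraction of the whole bar: Σ αᵢΔT Lᵢ = 16.9×10⁻⁶×173×200 + 13.3×10⁻⁶×173×500 + 17.1×10⁻⁶×173×290 = 2.593 mm.
The rigid supports impose zero overall length change; the single axial force P common to all segments must satisfy P Σ Lᵢ/(AᵢEᵢ) = δ_free.
Σ Lᵢ/(AᵢEᵢ) = 200/(1075×122×10³) + 500/(1625×205×10³) + 290/(1275×105×10³) = 5.192×10⁻⁶ mm/N.
So P = 2.593 / 5.192×10⁻⁶ = 499.4 kN, tensile.
σ_{bronze} = P / A = 499400 / 1275 = 391.7 MPa.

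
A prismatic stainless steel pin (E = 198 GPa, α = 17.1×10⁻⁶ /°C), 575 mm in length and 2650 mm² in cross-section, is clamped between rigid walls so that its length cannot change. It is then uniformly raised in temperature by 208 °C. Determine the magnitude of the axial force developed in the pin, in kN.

P ≈ 1870 kN (compressive)

Full restraint means ε = 0, so the stress is σ = EαΔT = 198×10³ × 17.1×10⁻⁶ × 208 = 704.2 MPa.
Then P = σA = 704.2 × 2650 mm² = 1866 kN, compressive.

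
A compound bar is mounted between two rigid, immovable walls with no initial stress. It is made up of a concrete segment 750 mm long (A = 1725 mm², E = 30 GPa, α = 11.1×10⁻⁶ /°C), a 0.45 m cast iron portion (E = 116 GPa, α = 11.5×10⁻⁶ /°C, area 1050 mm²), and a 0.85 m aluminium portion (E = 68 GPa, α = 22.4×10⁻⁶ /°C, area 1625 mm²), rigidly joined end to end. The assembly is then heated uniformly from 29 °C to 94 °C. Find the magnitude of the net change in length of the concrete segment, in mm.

|ΔL| ≈ 0.643 mm

If the supports were absent, the total length change would be Σ αᵢΔT Lᵢ = 11.1×10⁻⁶×65×750 + 11.5×10⁻⁶×65×450 + 22.4×10⁻⁶×65×850 = 2.115 mm.
Since the ends are fixed, an axial force P builds up, equal in every segment, with P · Σ Lᵢ/(AᵢEᵢ) = δ_free.
Σ Lᵢ/(AᵢEᵢ) = 750/(1725×30×10³) + 450/(1050×116×10³) + 850/(1625×68×10³) = 2.588×10⁻⁵ mm/N.
So P = 2.115 / 2.588×10⁻⁵ = 81.73 kN, compressive.
For the concrete segment, free thermal change = 11.1×10⁻⁶×65×750 = 0.5411 mm and elastic change from P = 81730×750/(1725×30×10³) = 1.184 mm; these oppose, so the net change is 0.643 mm (segment shortens).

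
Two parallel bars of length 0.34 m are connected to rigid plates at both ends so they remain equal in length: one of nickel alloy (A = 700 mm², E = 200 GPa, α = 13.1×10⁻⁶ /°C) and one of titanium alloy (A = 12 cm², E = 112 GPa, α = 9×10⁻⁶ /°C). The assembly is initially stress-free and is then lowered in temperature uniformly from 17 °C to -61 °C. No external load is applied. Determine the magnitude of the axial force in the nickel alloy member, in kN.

P ≈ 21.9 kN (tensile in the nickel alloy)

Equilibrium of a rigid end plate with no external load gives equal and opposite internal forces ±P in the two members. Since α_{nickel alloy} > α_{titanium alloy}, cooling drives the nickel alloy into tension and the titanium alloy into compression.
Compatibility of the two members (thermal + elastic change equal): (α₁ − α₂)ΔT = P·[1/(A₁E₁) + 1/(A₂E₂)].
|α₁ − α₂|·ΔT = 4.1×10⁻⁶ × 78 = 0.0003198.
1/(A₁E₁) + 1/(A₂E₂) = 1/(700×200×10³) + 1/(1200×112×10³) = 1.458×10⁻⁸ N⁻¹.
So P = 0.0003198 / 1.458×10⁻⁸ = 21.93 kN.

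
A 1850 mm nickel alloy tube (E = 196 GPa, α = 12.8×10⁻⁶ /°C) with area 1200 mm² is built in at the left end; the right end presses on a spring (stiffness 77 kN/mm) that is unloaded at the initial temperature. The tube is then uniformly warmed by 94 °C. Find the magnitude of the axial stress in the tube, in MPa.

If the spring were absent the tube would lengthen by αΔT L = 12.8×10⁻⁶ × 94 × 1850 = 2.226 mm.
Let P be the compressive force at the spring. The tube shortens elastically by PL/(AE) and the spring compresses by P/k; together these equal δ_free.
P [ L/(AE) + 1/k ] = δ_free → P [ 1850/(1200×196×10³) + 1/(77×10³) ] = 2.226.
P = 2.226 / 2.085×10⁻⁵ = 106700 N.
σ = P/A = 106700/1200 = 88.95 MPa.

σ ≈ 89 MPa (compressive)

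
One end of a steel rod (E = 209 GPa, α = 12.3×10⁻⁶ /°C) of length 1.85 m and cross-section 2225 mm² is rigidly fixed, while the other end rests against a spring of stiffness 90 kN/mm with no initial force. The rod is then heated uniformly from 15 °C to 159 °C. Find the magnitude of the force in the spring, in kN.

If the spring were absent the rod would lengthen by αΔT L = 12.3×10⁻⁶ × 144 × 1850 = 3.277 mm.
With a force P in the spring, the elastic change of the rod is PL/(AE) and that of the spring is P/k; compatibility requires their sum to equal δ_free.
P [ L/(AE) + 1/k ] = δ_free → P [ 1850/(2225×209×10³) + 1/(90×10³) ] = 3.277.
P = 3.277 / 1.509×10⁻⁵ = 217200 N.

P ≈ 217 kN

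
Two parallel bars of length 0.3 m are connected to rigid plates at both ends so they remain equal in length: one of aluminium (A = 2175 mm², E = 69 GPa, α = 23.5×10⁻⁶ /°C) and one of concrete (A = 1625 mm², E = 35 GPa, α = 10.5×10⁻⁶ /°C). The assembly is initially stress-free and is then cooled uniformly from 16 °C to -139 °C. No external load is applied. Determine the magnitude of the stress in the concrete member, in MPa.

The aluminium has the larger α, so on cooling it would change length more than the concrete if both were free. The rigid plates force a common final length, so the aluminium is put into tension and the concrete into compression, with equal and opposite forces P (no external load).
Setting the final lengths equal and cancelling L: (α₁ − α₂)ΔT = P/(A₁E₁) + P/(A₂E₂).
|α₁ − α₂|·ΔT = 13×10⁻⁶ × 155 = 0.002015.
1/(A₁E₁) + 1/(A₂E₂) = 1/(2175×69×10³) + 1/(1625×35×10³) = 2.425×10⁻⁸ N⁻¹.
P = 0.002015 / 2.425×10⁻⁸ = 83110 N = 83.11 kN.
σ_{concrete} = P/A₂ = 83110/1625 = 51.14 MPa, compressive.

σ ≈ 51.1 MPa (compressive)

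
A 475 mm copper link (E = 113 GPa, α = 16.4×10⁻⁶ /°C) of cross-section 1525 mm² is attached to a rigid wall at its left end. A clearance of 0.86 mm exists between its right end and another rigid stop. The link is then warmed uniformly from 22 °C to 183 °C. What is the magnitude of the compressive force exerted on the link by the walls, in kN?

If the wall were absent the link would grow by αΔT L = 16.4×10⁻⁶ × 161 × 475 = 1.254 mm.
After closing the 0.86 mm clearance, 1.254 − 0.86 = 0.3942 mm of expansion remains to be suppressed by the wall.
Compatibility: PL/(AE) = 0.3942 mm, so σ = P/A = E × (0.3942/475) = 93.78 MPa.
Force on the wall = σA = 93.78 × 1525 mm² = 143 kN.

P ≈ 143 kN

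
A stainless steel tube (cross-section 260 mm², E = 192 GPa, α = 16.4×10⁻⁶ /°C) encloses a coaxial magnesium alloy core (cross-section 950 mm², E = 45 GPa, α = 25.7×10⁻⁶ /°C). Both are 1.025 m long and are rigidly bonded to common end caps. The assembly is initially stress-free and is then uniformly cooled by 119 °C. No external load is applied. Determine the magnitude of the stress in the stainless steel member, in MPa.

Both members must finish at the same length. With the larger α, the magnesium alloy tends to over-contract; the plates restrain it, putting the magnesium alloy in tension and the stainless steel in compression. With no external load the two internal forces are equal and opposite, magnitude P.
Setting the final lengths equal and cancelling L: (α₁ − α₂)ΔT = P/(A₁E₁) + P/(A₂E₂).
|α₁ − α₂|·ΔT = 9.3×10⁻⁶ × 119 = 0.001107.
1/(A₁E₁) + 1/(A₂E₂) = 1/(260×192×10³) + 1/(950×45×10³) = 4.342×10⁻⁸ N⁻¹.
P = 0.001107 / 4.342×10⁻⁸ = 25490 N = 25.49 kN.
σ_{stainless steel} = P/A₁ = 25490/260 = 98.02 MPa, compressive.

σ ≈ 98 MPa (compressive)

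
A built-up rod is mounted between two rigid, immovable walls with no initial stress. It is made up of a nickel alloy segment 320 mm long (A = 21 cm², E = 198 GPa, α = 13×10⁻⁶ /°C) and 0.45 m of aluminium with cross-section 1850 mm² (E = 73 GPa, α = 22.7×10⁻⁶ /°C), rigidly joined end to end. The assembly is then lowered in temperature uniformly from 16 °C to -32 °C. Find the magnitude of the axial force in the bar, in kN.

P ≈ 168 kN (tensile)

With the walls removed the bar would change length by δ_free = Σ αᵢΔT Lᵢ = 13×10⁻⁶×48×320 + 22.7×10⁻⁶×48×450 = 0.69 mm.
The walls prevent any net length change, so an axial force P (same in every segment) develops. Compatibility: P · Σ Lᵢ/(AᵢEᵢ) = δ_free.
Σ Lᵢ/(AᵢEᵢ) = 320/(2100×198×10³) + 450/(1850×73×10³) = 4.102×10⁻⁶ mm/N.
So P = 0.69 / 4.102×10⁻⁶ = 168.2 kN, tensile.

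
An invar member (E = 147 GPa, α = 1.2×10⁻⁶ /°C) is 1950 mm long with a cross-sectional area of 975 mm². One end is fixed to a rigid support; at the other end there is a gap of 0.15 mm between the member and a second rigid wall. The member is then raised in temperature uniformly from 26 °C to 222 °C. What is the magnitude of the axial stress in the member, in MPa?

If the wall were absent the member would grow by αΔT L = 1.2×10⁻⁶ × 196 × 1950 = 0.4586 mm.
The gap closes (δ_free > 0.15 mm) and the wall then resists a further 0.4586 − 0.15 = 0.3086 mm of expansion.
That suppressed elongation corresponds to σ = E·Δ/L = 147×10³ × 0.3086/1950 = 23.27 MPa.

σ ≈ 23.3 MPa (compressive)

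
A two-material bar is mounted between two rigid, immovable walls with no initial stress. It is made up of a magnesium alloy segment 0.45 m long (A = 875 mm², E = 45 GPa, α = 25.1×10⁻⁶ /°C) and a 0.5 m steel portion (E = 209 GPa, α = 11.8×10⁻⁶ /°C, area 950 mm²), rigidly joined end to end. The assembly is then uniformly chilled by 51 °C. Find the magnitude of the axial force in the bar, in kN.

With the walls removed the bar would change length by δ_free = Σ αᵢΔT Lᵢ = 25.1×10⁻⁶×51×450 + 11.8×10⁻⁶×51×500 = 0.8769 mm.
Since the ends are fixed, an axial force P builds up, equal in every segment, with P · Σ Lᵢ/(AᵢEᵢ) = δ_free.
The series flexibility is Σ Lᵢ/(AᵢEᵢ) = 450/(875×45×10³) + 500/(950×209×10³) = 1.395×10⁻⁵ mm/N.
So P = 0.8769 / 1.395×10⁻⁵ = 62.88 kN, tensile.

P ≈ 62.9 kN (tensile)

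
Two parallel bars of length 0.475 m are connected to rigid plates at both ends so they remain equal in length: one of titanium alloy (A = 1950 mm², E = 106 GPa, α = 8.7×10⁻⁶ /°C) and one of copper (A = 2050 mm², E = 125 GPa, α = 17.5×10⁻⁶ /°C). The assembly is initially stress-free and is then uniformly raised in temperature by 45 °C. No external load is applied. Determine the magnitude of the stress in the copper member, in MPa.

Both members must finish at the same length. With the larger α, the copper tends to over-expand; the plates restrain it, putting the copper in compression and the titanium alloy in tension. With no external load the two internal forces are equal and opposite, magnitude P.
Equating the net (thermal + elastic) strains gives |α₁ − α₂|·ΔT = P·[1/(A₁E₁) + 1/(A₂E₂)].
|α₁ − α₂|·ΔT = 8.8×10⁻⁶ × 45 = 0.000396.
1/(A₁E₁) + 1/(A₂E₂) = 1/(1950×106×10³) + 1/(2050×125×10³) = 8.74×10⁻⁹ N⁻¹.
P = 0.000396 / 8.74×10⁻⁹ = 45310 N = 45.31 kN.
σ_{copper} = P/A₂ = 45310/2050 = 22.1 MPa, compressive.

σ ≈ 22.1 MPa (compressive)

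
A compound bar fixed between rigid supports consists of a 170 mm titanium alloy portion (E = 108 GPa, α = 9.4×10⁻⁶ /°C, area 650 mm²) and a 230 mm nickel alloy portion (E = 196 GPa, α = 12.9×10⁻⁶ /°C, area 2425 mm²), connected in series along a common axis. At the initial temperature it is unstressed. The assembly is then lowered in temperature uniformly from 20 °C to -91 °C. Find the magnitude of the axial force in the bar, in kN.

With the walls removed the bar would change length by δ_free = Σ αᵢΔT Lᵢ = 9.4×10⁻⁶×111×170 + 12.9×10⁻⁶×111×230 = 0.5067 mm.
The rigid supports impose zero overall length change; the single axial force P common to all segments must satisfy P Σ Lᵢ/(AᵢEᵢ) = δ_free.
The series flexibility is Σ Lᵢ/(AᵢEᵢ) = 170/(650×108×10³) + 230/(2425×196×10³) = 2.906×10⁻⁶ mm/N.
P = 0.5067 / 2.906×10⁻⁶ = 174400 N = 174.4 kN, tensile.

P ≈ 174 kN (tensile)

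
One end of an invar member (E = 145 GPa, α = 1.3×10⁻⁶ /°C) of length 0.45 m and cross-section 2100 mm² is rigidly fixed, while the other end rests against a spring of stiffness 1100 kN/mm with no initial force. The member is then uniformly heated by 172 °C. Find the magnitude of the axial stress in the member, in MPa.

σ ≈ 20.1 MPa (compressive)

The unrestrained thermal change is αΔT L = 1.3×10⁻⁶ × 172 × 450 = 0.1006 mm.
With a force P in the spring, the elastic change of the member is PL/(AE) and that of the spring is P/k; compatibility requires their sum to equal δ_free.
So P = δ_free / [L/(AE) + 1/k] = 0.1006 / [ 450/(2100×145×10³) + 1/(1100×10³) ].
P = 0.1006 / 2.387×10⁻⁶ = 42150 N.
σ = P/A = 42150/2100 = 20.07 MPa.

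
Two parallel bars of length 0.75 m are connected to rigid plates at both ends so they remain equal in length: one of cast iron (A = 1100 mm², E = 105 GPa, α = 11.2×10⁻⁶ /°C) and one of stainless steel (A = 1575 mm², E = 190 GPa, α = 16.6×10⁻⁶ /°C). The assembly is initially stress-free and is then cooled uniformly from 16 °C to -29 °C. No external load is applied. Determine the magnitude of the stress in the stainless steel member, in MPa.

Both members must finish at the same length. With the larger α, the stainless steel tends to over-contract; the plates restrain it, putting the stainless steel in tension and the cast iron in compression. With no external load the two internal forces are equal and opposite, magnitude P.
Equating the net (thermal + elastic) strains gives |α₁ − α₂|·ΔT = P·[1/(A₁E₁) + 1/(A₂E₂)].
|α₁ − α₂|·ΔT = 5.4×10⁻⁶ × 45 = 0.000243.
1/(A₁E₁) + 1/(A₂E₂) = 1/(1100×105×10³) + 1/(1575×190×10³) = 1.2×10⁻⁸ N⁻¹.
P = 0.000243 / 1.2×10⁻⁸ = 20250 N = 20.25 kN.
σ_{stainless steel} = P/A₂ = 20250/1575 = 12.86 MPa, tensile.

σ ≈ 12.9 MPa (tensile)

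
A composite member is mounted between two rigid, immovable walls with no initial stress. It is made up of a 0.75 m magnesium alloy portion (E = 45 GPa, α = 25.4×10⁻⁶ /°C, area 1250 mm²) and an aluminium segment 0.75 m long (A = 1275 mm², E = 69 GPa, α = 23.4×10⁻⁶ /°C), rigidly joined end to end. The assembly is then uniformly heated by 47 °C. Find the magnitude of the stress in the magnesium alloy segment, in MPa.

σ ≈ 63 MPa (compressive)

If the supports were absent, the total length change would be Σ αᵢΔT Lᵢ = 25.4×10⁻⁶×47×750 + 23.4×10⁻⁶×47×750 = 1.72 mm.
The rigid supports impose zero overall length change; the single axial force P common to all segments must satisfy P Σ Lᵢ/(AᵢEᵢ) = δ_free.
The series flexibility is Σ Lᵢ/(AᵢEᵢ) = 750/(1250×45×10³) + 750/(1275×69×10³) = 2.186×10⁻⁵ mm/N.
Hence P = δ_free / Σ(L/AE) = 1.72/2.186×10⁻⁵ = 78.7 kN (compressive).
σ_{magnesium alloy} = P / A = 78700 / 1250 = 62.96 MPa.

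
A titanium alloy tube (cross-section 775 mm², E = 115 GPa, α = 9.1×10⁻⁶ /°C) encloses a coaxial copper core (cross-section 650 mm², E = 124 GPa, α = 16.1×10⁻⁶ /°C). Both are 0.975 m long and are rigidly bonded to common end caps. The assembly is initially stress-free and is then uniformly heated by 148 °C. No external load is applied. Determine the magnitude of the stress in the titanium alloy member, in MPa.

The copper has the larger α, so on heating it would change length more than the titanium alloy if both were free. The rigid plates force a common final length, so the copper is put into compression and the titanium alloy into tension, with equal and opposite forces P (no external load).
Equating the net (thermal + elastic) strains gives |α₁ − α₂|·ΔT = P·[1/(A₁E₁) + 1/(A₂E₂)].
|α₁ − α₂|·ΔT = 7×10⁻⁶ × 148 = 0.001036.
1/(A₁E₁) + 1/(A₂E₂) = 1/(775×115×10³) + 1/(650×124×10³) = 2.363×10⁻⁸ N⁻¹.
So P = 0.001036 / 2.363×10⁻⁸ = 43.85 kN.
σ_{titanium alloy} = P/A₁ = 43850/775 = 56.58 MPa, tensile.

σ ≈ 56.6 MPa (tensile)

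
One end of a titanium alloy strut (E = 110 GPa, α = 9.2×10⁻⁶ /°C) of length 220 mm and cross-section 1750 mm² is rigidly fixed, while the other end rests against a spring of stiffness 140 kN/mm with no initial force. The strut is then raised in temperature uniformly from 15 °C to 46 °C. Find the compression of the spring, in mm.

If the spring were absent the strut would lengthen by αΔT L = 9.2×10⁻⁶ × 31 × 220 = 0.06274 mm.
With a force P in the spring, the elastic change of the strut is PL/(AE) and that of the spring is P/k; compatibility requires their sum to equal δ_free.
So P = δ_free / [L/(AE) + 1/k] = 0.06274 / [ 220/(1750×110×10³) + 1/(140×10³) ].
P = 0.06274 / 8.286×10⁻⁶ = 7573 N.
Spring compression = P/k = 7573/(140×10³) = 0.05409 mm.

δ ≈ 0.0541 mm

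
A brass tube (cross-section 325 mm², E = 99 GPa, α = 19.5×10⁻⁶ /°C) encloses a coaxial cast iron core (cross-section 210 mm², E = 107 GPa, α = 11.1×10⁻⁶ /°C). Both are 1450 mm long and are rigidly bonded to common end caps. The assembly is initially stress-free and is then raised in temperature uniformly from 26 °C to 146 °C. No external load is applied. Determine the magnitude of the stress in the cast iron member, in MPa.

σ ≈ 63.5 MPa (tensile)

Both members must finish at the same length. With the larger α, the brass tends to over-expand; the plates restrain it, putting the brass in compression and the cast iron in tension. With no external load the two internal forces are equal and opposite, magnitude P.
Compatibility of the two members (thermal + elastic change equal): (α₁ − α₂)ΔT = P·[1/(A₁E₁) + 1/(A₂E₂)].
|α₁ − α₂|·ΔT = 8.4×10⁻⁶ × 120 = 0.001008.
1/(A₁E₁) + 1/(A₂E₂) = 1/(325×99×10³) + 1/(210×107×10³) = 7.558×10⁻⁸ N⁻¹.
So P = 0.001008 / 7.558×10⁻⁸ = 13.34 kN.
σ_{cast iron} = P/A₂ = 13340/210 = 63.51 MPa, tensile.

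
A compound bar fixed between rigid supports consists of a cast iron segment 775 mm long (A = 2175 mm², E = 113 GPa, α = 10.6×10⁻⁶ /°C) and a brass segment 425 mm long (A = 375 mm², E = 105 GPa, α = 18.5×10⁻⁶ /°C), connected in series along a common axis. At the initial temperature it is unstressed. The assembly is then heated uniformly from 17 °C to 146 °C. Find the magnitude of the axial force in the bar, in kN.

P ≈ 149 kN (compressive)

Free thermal expansion of the whole bar: Σ αᵢΔT Lᵢ = 10.6×10⁻⁶×129×775 + 18.5×10⁻⁶×129×425 = 2.074 mm.
The walls prevent any net length change, so an axial force P (same in every segment) develops. Compatibility: P · Σ Lᵢ/(AᵢEᵢ) = δ_free.
The series flexibility is Σ Lᵢ/(AᵢEᵢ) = 775/(2175×113×10³) + 425/(375×105×10³) = 1.395×10⁻⁵ mm/N.
So P = 2.074 / 1.395×10⁻⁵ = 148.7 kN, compressive.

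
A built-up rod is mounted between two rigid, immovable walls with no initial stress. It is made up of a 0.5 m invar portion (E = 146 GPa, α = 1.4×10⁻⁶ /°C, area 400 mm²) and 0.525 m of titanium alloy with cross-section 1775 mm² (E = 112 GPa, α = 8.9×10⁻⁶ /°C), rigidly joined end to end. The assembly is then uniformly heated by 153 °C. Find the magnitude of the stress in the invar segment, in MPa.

σ ≈ 183 MPa (compressive)

With the walls removed the bar would change length by δ_free = Σ αᵢΔT Lᵢ = 1.4×10⁻⁶×153×500 + 8.9×10⁻⁶×153×525 = 0.822 mm.
Since the ends are fixed, an axial force P builds up, equal in every segment, with P · Σ Lᵢ/(AᵢEᵢ) = δ_free.
The series flexibility is Σ Lᵢ/(AᵢEᵢ) = 500/(400×146×10³) + 525/(1775×112×10³) = 1.12×10⁻⁵ mm/N.
Hence P = δ_free / Σ(L/AE) = 0.822/1.12×10⁻⁵ = 73.38 kN (compressive).
σ_{invar} = P / A = 73380 / 400 = 183.4 MPa.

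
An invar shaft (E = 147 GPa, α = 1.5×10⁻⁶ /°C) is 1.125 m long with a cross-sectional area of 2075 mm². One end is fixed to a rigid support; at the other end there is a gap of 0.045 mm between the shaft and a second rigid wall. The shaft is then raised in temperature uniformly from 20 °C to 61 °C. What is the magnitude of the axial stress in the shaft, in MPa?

Free thermal elongation = αΔT L = 1.5×10⁻⁶ × 41 × 1125 = 0.06919 mm.
This exceeds the 0.045 mm gap, so the wall pushes back. The portion of expansion that must be recovered elastically is δ_free − gap = 0.06919 − 0.045 = 0.02419 mm.
Compatibility: PL/(AE) = 0.02419 mm, so σ = P/A = E × (0.02419/1125) = 3.16 MPa.

σ ≈ 3.16 MPa (compressive)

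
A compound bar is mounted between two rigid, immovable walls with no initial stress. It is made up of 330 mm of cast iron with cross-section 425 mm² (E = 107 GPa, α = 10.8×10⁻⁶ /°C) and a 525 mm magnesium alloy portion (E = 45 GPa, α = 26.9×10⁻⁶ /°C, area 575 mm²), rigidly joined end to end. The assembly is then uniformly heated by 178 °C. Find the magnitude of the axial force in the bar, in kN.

If the supports were absent, the total length change would be Σ αᵢΔT Lᵢ = 10.8×10⁻⁶×178×330 + 26.9×10⁻⁶×178×525 = 3.148 mm.
The walls prevent any net length change, so an axial force P (same in every segment) develops. Compatibility: P · Σ Lᵢ/(AᵢEᵢ) = δ_free.
The series flexibility is Σ Lᵢ/(AᵢEᵢ) = 330/(425×107×10³) + 525/(575×45×10³) = 2.755×10⁻⁵ mm/N.
P = 3.148 / 2.755×10⁻⁵ = 114300 N = 114.3 kN, compressive.

P ≈ 114 kN (compressive)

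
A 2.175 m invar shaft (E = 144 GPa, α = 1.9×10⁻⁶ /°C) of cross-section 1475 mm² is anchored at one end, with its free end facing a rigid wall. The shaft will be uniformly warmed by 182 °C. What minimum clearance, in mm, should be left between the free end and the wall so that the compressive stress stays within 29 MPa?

g ≈ 0.314 mm

Free expansion if unrestrained: δ_free = αΔT L = 1.9×10⁻⁶ × 182 × 2175 = 0.7521 mm.
At the allowable stress the elastic shortening the wall may impose is σL/E = 29 × 2175 / (144×10³) = 0.438 mm.
So the gap has to take up the difference, g_min = δ_free − σL/E = 0.7521 − 0.438 = 0.3141 mm.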